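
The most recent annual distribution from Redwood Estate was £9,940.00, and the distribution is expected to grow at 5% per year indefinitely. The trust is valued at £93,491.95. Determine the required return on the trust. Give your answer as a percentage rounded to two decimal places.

D₁ = £9,940.00 × 1.05 = £10,437.0000
P = D₁/(r − g) ⇒ r = D₁/P + g = £10,437.0000/£93,491.95 + 0.05 = 0.111635 + 0.05 = 0.161635

16.16%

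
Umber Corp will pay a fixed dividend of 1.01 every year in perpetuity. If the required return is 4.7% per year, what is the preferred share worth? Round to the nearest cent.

Level perpetuity: PV = C / r = 1.01 / 0.047 = 21.49

21.49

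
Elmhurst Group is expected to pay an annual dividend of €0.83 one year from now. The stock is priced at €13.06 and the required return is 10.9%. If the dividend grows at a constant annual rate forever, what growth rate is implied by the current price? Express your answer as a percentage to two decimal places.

4.54%

P = D₁/(r−g) ⇒ g = r − D₁/P = 0.109 − €0.83/€13.06 = 0.045447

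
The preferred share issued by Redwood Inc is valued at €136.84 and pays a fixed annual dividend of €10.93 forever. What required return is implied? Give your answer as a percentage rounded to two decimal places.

P = C/r ⇒ r = C/P = €10.93/€136.84 = 0.079874

7.99%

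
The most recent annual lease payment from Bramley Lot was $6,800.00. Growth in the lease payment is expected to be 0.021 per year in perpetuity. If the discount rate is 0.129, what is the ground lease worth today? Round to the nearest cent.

D₁ = D₀ × (1 + g) = $6,800.00 × 1.021 = $6,942.8000
Growing perpetuity: P = D₁ / (r − g) = $6,942.8000 / (0.129 − 0.021) = $64,285.19

$64285.19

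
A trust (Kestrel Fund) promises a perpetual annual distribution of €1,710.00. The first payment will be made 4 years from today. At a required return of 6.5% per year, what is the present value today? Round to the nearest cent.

Value at end of year 3: C / r = €1,710.00 / 0.065 = €26,307.6923
Discount to today: PV = €26,307.6923 / (1 + 0.065)^3 = €26,307.6923 / 1.207950 = €21,778.80

€21778.80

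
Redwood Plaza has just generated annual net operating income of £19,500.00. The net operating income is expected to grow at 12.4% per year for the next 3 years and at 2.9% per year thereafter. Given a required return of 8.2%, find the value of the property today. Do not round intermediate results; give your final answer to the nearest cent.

D_1 = 21918.00000
D_2 = 24635.83200
D_3 = 27690.67517
Terminal value at year 3: TV = D_3×(1+g_2)/(r−g_2) = 28493.70475/0.053 = 537617.07071
P_0 = D_1/(1+r)^1 + D_2/(1+r)^2 + D_3/(1+r)^3 + TV/(1+r)^3
    = 20256.93161 + 21043.24503 + 21860.08079 + 424415.53089 = 487575.78832

£487575.79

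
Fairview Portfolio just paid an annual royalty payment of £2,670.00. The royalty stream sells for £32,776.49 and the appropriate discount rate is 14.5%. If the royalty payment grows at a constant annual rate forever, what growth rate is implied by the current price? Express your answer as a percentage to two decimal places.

P = D₀(1+g)/(r−g) ⇒ P(r−g) = D₀(1+g) ⇒ g(P+D₀) = P·r − D₀
g = (P·r − D₀)/(P + D₀) = (£32,776.49×0.145 − £2,670.00) / (£32,776.49 + £2,670.00) = 0.058753

5.88%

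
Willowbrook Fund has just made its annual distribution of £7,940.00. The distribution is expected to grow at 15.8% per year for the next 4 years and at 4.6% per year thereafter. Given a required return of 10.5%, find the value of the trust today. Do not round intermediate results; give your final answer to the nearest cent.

£205534.93

D_1 = 9194.52000
D_2 = 10647.25416
D_3 = 12329.52032
D_4 = 14277.58453
Terminal value at year 4: TV = D_4×(1+g_2)/(r−g_2) = 14934.35342/0.059 = 253124.63416
P_0 = D_1/(1+r)^1 + D_2/(1+r)^2 + D_3/(1+r)^3 + D_4/(1+r)^4 + TV/(1+r)^4
    = 8320.83258 + 8719.93134 + 9138.17239 + 9576.47387 + 169779.51976 = 205534.92993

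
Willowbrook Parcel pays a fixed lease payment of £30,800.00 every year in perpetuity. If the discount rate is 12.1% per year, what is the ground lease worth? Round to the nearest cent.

Level perpetuity: PV = C / r = £30,800.00 / 0.121 = £254,545.45

£254545.45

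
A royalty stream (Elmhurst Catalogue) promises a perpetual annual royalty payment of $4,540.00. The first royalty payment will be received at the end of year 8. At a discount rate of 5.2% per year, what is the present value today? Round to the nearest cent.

$61226.91

Value at end of year 7: C / r = $4,540.00 / 0.052 = $87,307.6923
Discount to today: PV = $87,307.6923 / (1 + 0.052)^7 = $87,307.6923 / 1.425969 = $61,226.91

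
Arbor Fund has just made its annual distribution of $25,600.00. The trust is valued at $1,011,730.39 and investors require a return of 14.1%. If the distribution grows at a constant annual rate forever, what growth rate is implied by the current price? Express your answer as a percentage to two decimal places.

P = D₀(1+g)/(r−g) ⇒ P(r−g) = D₀(1+g) ⇒ g(P+D₀) = P·r − D₀
g = (P·r − D₀)/(P + D₀) = ($1,011,730.39×0.141 − $25,600.00) / ($1,011,730.39 + $25,600.00) = 0.112842

11.28%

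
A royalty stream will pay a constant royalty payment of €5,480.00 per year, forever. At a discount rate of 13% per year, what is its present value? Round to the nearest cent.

€42153.85

Level perpetuity: PV = C / r = €5,480.00 / 0.13 = €42,153.85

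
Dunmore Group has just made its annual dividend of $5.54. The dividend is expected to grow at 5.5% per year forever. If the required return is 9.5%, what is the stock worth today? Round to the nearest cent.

D₁ = D₀ × (1 + g) = $5.54 × 1.055 = $5.8447
Growing perpetuity: P = D₁ / (r − g) = $5.8447 / (0.095 − 0.055) = $146.12

$146.12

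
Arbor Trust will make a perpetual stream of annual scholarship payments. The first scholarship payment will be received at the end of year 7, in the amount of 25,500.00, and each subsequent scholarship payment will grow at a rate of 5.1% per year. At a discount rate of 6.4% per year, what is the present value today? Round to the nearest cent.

1351907.76

Value at end of year 6: C₁ / (r − g) = 25,500.00 / (0.064 − 0.051) = 1,961,538.4615
Discount to today: PV = 1,961,538.4615 / (1 + 0.064)^6 = 1,961,538.4615 / 1.450941 = 1,351,907.76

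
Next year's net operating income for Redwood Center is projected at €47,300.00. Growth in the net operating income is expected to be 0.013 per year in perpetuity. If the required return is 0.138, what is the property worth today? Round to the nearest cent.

Growing perpetuity: P = D₁ / (r − g) = €47,300.0000 / (0.138 − 0.013) = €378,400.00

€378400.00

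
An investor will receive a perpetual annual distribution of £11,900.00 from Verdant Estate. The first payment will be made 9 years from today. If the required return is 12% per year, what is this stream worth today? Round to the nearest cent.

Value at end of year 8: C / r = £11,900.00 / 0.12 = £99,166.6667
Discount to today: PV = £99,166.6667 / (1 + 0.12)^8 = £99,166.6667 / 2.475963 = £40,051.75

£40051.75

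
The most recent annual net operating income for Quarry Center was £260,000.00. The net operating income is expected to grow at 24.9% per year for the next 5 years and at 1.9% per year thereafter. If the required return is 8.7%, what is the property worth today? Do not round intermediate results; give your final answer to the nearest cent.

D_1 = 324740.00000
D_2 = 405600.26000
D_3 = 506594.72474
D_4 = 632736.81120
D_5 = 790288.27719
Terminal value at year 5: TV = D_5×(1+g_2)/(r−g_2) = 805303.75446/0.068 = 11842702.27141
P_0 = D_1/(1+r)^1 + D_2/(1+r)^2 + D_3/(1+r)^3 + D_4/(1+r)^4 + D_5/(1+r)^5 + TV/(1+r)^5
    = 298748.85005 + 343272.59771 + 394431.89930 + 453215.67822 + 520760.24112 + 7803745.37790 = 9814174.64429

£9814174.64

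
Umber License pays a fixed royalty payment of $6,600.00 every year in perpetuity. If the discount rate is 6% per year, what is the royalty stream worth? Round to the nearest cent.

Level perpetuity: PV = C / r = $6,600.00 / 0.06 = $110,000.00

$110000.00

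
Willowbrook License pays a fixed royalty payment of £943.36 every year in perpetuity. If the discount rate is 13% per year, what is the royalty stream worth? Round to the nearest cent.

Level perpetuity: PV = C / r = £943.36 / 0.13 = £7,256.62

£7256.62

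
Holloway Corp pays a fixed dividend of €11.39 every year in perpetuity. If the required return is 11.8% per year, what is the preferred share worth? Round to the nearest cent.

Level perpetuity: PV = C / r = €11.39 / 0.118 = €96.53

€96.53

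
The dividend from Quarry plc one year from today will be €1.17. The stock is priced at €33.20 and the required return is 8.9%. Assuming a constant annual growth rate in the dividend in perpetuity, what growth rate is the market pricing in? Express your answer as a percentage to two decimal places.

5.38%

P = D₁/(r−g) ⇒ g = r − D₁/P = 0.089 − €1.17/€33.20 = 0.053759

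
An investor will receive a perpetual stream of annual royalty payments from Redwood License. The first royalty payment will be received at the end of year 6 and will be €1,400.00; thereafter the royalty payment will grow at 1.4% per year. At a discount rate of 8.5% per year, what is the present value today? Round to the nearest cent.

€13113.57

Value at end of year 5: C₁ / (r − g) = €1,400.00 / (0.085 − 0.014) = €19,718.3099
Discount to today: PV = €19,718.3099 / (1 + 0.085)^5 = €19,718.3099 / 1.503657 = €13,113.57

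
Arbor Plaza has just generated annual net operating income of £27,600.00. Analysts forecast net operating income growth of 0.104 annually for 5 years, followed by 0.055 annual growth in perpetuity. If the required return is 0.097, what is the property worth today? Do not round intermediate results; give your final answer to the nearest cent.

D_1 = 30470.40000
D_2 = 33639.32160
D_3 = 37137.81105
D_4 = 41000.14340
D_5 = 45264.15831
Terminal value at year 5: TV = D_5×(1+g_2)/(r−g_2) = 47753.68702/0.042 = 1136992.54798
P_0 = D_1/(1+r)^1 + D_2/(1+r)^2 + D_3/(1+r)^3 + D_4/(1+r)^4 + D_5/(1+r)^5 + TV/(1+r)^5
    = 27776.11668 + 27953.35717 + 28131.72864 + 28311.23830 + 28491.89342 + 715689.22766 = 856353.56188

£856353.56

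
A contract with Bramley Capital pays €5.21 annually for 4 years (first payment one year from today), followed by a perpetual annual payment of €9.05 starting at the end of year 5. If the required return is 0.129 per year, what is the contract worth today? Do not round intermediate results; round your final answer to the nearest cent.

€58.71

PV of 4-year annuity: €5.21 × [1 − (1+0.129)^−4] / 0.129 = 15.52925
Perpetuity value at year 4: €9.05 / 0.129 = 70.15504
PV of perpetuity: 70.15504 / (1+0.129)^4 = 43.18005
Total PV = 15.52925 + 43.18005 = 58.70930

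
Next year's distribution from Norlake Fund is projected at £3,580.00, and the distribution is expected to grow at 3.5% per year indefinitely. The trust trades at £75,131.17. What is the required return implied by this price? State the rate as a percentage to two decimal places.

8.26%

P = D₁/(r − g) ⇒ r = D₁/P + g = £3,580.0000/£75,131.17 + 0.035 = 0.047650 + 0.035 = 0.082650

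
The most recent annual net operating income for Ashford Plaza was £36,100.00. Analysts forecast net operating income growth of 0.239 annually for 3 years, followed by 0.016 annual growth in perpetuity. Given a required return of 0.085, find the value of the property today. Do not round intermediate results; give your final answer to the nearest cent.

D_1 = 44727.90000
D_2 = 55417.86810
D_3 = 68662.73858
Terminal value at year 3: TV = D_3×(1+g_2)/(r−g_2) = 69761.34239/0.069 = 1011033.94773
P_0 = D_1/(1+r)^1 + D_2/(1+r)^2 + D_3/(1+r)^3 + TV/(1+r)^3
    = 41223.87097 + 47075.00104 + 53756.61409 + 791546.66546 = 933602.15156

£933602.15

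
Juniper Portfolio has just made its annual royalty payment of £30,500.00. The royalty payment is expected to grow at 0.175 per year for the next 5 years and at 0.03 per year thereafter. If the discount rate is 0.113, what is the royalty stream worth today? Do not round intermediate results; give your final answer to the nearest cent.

£676291.15

D_1 = 35837.50000
D_2 = 42109.06250
D_3 = 49478.14844
D_4 = 58136.82441
D_5 = 68310.76869
Terminal value at year 5: TV = D_5×(1+g_2)/(r−g_2) = 70360.09175/0.083 = 847711.94876
P_0 = D_1/(1+r)^1 + D_2/(1+r)^2 + D_3/(1+r)^3 + D_4/(1+r)^4 + D_5/(1+r)^5 + TV/(1+r)^5
    = 32199.01168 + 33992.66732 + 35886.23908 + 37885.29283 + 39995.70447 + 496332.23621 = 676291.15159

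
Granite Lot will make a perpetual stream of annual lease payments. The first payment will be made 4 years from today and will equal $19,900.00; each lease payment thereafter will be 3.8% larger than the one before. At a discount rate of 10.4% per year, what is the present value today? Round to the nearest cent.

Value at end of year 3: C₁ / (r − g) = $19,900.00 / (0.104 − 0.038) = $301,515.1515
Discount to today: PV = $301,515.1515 / (1 + 0.104)^3 = $301,515.1515 / 1.345573 = $224,079.39

$224079.39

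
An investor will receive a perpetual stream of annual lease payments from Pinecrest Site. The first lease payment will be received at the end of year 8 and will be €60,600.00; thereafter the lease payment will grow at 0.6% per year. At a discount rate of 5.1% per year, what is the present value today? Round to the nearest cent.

€950694.76

Value at end of year 7: C₁ / (r − g) = €60,600.00 / (0.051 − 0.006) = €1,346,666.6667
Discount to today: PV = €1,346,666.6667 / (1 + 0.051)^7 = €1,346,666.6667 / 1.416508 = €950,694.76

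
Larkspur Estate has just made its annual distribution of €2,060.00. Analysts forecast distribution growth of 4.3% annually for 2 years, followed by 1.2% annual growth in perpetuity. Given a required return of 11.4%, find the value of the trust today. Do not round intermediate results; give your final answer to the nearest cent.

€21650.69

D_1 = 2148.58000
D_2 = 2240.96894
Terminal value at year 2: TV = D_2×(1+g_2)/(r−g_2) = 2267.86057/0.102 = 22233.92713
P_0 = D_1/(1+r)^1 + D_2/(1+r)^2 + TV/(1+r)^2
    = 1928.70736 + 1805.78256 + 17916.19564 = 21650.68557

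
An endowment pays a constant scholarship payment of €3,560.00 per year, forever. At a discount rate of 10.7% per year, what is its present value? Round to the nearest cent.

Level perpetuity: PV = C / r = €3,560.00 / 0.107 = €33,271.03

€33271.03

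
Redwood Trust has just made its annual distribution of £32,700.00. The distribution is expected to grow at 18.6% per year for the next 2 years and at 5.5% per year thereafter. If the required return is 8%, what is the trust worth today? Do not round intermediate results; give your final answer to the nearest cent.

D_1 = 38782.20000
D_2 = 45995.68920
Terminal value at year 2: TV = D_2×(1+g_2)/(r−g_2) = 48525.45211/0.025 = 1941018.08424
P_0 = D_1/(1+r)^1 + D_2/(1+r)^2 + TV/(1+r)^2
    = 35909.44444 + 39433.88992 + 1664110.15453 = 1739453.48889

£1739453.49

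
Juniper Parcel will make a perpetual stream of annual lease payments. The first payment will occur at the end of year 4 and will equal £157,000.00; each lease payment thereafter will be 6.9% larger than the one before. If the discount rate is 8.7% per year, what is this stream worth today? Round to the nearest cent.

Value at end of year 3: C₁ / (r − g) = £157,000.00 / (0.087 − 0.069) = £8,722,222.2222
Discount to today: PV = £8,722,222.2222 / (1 + 0.087)^3 = £8,722,222.2222 / 1.284366 = £6,791,074.82

£6791074.82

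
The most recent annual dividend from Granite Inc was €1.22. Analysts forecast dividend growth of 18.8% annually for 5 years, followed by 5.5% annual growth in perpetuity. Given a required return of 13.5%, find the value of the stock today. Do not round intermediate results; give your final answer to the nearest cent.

€27.22

D_1 = 1.44936
D_2 = 1.72184
D_3 = 2.04555
D_4 = 2.43011
D_5 = 2.88697
Terminal value at year 5: TV = D_5×(1+g_2)/(r−g_2) = 3.04575/0.08 = 38.07190
P_0 = D_1/(1+r)^1 + D_2/(1+r)^2 + D_3/(1+r)^3 + D_4/(1+r)^4 + D_5/(1+r)^5 + TV/(1+r)^5
    = 1.27697 + 1.33660 + 1.39901 + 1.46434 + 1.53272 + 20.21274 = 27.22238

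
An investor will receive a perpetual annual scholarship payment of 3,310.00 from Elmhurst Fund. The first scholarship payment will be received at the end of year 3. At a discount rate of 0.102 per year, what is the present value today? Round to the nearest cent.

26721.73

Value at end of year 2: C / r = 3,310.00 / 0.102 = 32,450.9804
Discount to today: PV = 32,450.9804 / (1 + 0.102)^2 = 32,450.9804 / 1.214404 = 26,721.73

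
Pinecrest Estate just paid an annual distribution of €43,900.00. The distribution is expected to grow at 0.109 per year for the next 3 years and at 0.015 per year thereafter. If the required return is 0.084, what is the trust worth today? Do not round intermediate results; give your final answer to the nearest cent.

D_1 = 48685.10000
D_2 = 53991.77590
D_3 = 59876.87947
Terminal value at year 3: TV = D_3×(1+g_2)/(r−g_2) = 60775.03267/0.069 = 880797.57486
P_0 = D_1/(1+r)^1 + D_2/(1+r)^2 + D_3/(1+r)^3 + TV/(1+r)^3
    = 44912.45387 + 45948.25770 + 47007.94999 + 691493.75710 = 829362.41867

€829362.42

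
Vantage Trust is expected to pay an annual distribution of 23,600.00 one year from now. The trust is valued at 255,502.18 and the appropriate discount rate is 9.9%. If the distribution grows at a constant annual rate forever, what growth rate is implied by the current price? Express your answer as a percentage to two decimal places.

P = D₁/(r−g) ⇒ g = r − D₁/P = 0.099 − 23,600.00/255,502.18 = 0.006633

0.66%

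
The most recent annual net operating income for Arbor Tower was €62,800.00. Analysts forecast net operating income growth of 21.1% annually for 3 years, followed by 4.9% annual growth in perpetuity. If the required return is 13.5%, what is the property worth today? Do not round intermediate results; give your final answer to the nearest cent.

€1145201.15

D_1 = 76050.80000
D_2 = 92097.51880
D_3 = 111530.09527
Terminal value at year 3: TV = D_3×(1+g_2)/(r−g_2) = 116995.06993/0.086 = 1360407.78994
P_0 = D_1/(1+r)^1 + D_2/(1+r)^2 + D_3/(1+r)^3 + TV/(1+r)^3
    = 67005.11013 + 71491.79592 + 76278.91177 + 930425.33079 = 1145201.14861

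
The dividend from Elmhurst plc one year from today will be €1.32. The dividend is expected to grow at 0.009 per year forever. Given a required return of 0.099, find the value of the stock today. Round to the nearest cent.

Growing perpetuity: P = D₁ / (r − g) = €1.3200 / (0.099 − 0.009) = €14.67

€14.67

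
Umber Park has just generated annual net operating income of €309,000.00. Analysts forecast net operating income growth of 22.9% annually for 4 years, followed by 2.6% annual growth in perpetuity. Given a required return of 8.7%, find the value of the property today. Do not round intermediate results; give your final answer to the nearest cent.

€10189010.84

D_1 = 379761.00000
D_2 = 466726.26900
D_3 = 573606.58460
D_4 = 704962.49247
Terminal value at year 4: TV = D_4×(1+g_2)/(r−g_2) = 723291.51728/0.061 = 11857237.98818
P_0 = D_1/(1+r)^1 + D_2/(1+r)^2 + D_3/(1+r)^3 + D_4/(1+r)^4 + TV/(1+r)^4
    = 349366.14535 + 395005.51301 + 446606.96917 + 504949.36993 + 8493082.84499 = 10189010.84244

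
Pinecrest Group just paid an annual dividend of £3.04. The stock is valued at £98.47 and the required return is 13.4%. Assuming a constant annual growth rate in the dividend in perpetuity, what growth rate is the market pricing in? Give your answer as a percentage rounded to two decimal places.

10.00%

P = D₀(1+g)/(r−g) ⇒ P(r−g) = D₀(1+g) ⇒ g(P+D₀) = P·r − D₀
g = (P·r − D₀)/(P + D₀) = (£98.47×0.134 − £3.04) / (£98.47 + £3.04) = 0.100039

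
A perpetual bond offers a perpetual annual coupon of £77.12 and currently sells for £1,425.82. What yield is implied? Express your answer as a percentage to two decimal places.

P = C/r ⇒ r = C/P = £77.12/£1,425.82 = 0.054088

5.41%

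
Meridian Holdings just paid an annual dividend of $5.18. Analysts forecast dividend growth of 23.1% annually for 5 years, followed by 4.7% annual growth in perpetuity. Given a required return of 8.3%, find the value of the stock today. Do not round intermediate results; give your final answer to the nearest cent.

D_1 = 6.37658
D_2 = 7.84957
D_3 = 9.66282
D_4 = 11.89493
D_5 = 14.64266
Terminal value at year 5: TV = D_5×(1+g_2)/(r−g_2) = 15.33087/0.036 = 425.85741
P_0 = D_1/(1+r)^1 + D_2/(1+r)^2 + D_3/(1+r)^3 + D_4/(1+r)^4 + D_5/(1+r)^5 + TV/(1+r)^5
    = 5.88789 + 6.69251 + 7.60709 + 8.64666 + 9.82828 + 285.83929 = 324.50171

$324.50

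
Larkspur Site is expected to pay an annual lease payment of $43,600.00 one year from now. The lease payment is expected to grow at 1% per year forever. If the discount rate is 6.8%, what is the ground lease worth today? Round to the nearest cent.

Growing perpetuity: P = D₁ / (r − g) = $43,600.0000 / (0.068 − 0.01) = $751,724.14

$751724.14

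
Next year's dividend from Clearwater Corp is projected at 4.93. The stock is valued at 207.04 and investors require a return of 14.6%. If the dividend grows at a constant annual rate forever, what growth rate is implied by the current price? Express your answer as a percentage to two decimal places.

12.22%

P = D₁/(r−g) ⇒ g = r − D₁/P = 0.146 − 4.93/207.04 = 0.122188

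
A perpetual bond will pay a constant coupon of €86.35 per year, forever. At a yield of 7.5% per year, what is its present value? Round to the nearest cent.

Level perpetuity: PV = C / r = €86.35 / 0.075 = €1,151.33

€1151.33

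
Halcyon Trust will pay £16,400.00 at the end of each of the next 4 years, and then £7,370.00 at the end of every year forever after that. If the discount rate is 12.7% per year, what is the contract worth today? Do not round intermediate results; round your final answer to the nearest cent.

PV of 4-year annuity: £16,400.00 × [1 − (1+0.127)^−4] / 0.127 = 49086.96834
Perpetuity value at year 4: £7,370.00 / 0.127 = 58031.49606
PV of perpetuity: 58031.49606 / (1+0.127)^4 = 35972.29139
Total PV = 49086.96834 + 35972.29139 = 85059.25973

£85059.26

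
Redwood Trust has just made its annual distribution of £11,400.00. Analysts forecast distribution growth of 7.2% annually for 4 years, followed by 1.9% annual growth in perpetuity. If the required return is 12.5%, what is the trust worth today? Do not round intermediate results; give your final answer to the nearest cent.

D_1 = 12220.80000
D_2 = 13100.69760
D_3 = 14043.94783
D_4 = 15055.11207
Terminal value at year 4: TV = D_4×(1+g_2)/(r−g_2) = 15341.15920/0.106 = 144727.91698
P_0 = D_1/(1+r)^1 + D_2/(1+r)^2 + D_3/(1+r)^3 + D_4/(1+r)^4 + TV/(1+r)^4
    = 10862.93333 + 10351.16847 + 9863.51343 + 9398.83235 + 90352.92607 = 130829.37365

£130829.37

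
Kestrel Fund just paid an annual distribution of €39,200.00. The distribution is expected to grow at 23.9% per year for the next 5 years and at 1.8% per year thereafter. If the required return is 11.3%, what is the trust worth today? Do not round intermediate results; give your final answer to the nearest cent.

D_1 = 48568.80000
D_2 = 60176.74320
D_3 = 74558.98482
D_4 = 92378.58220
D_5 = 114457.06334
Terminal value at year 5: TV = D_5×(1+g_2)/(r−g_2) = 116517.29048/0.095 = 1226497.79456
P_0 = D_1/(1+r)^1 + D_2/(1+r)^2 + D_3/(1+r)^3 + D_4/(1+r)^4 + D_5/(1+r)^5 + TV/(1+r)^5
    = 43637.73585 + 48577.85689 + 54077.23691 + 60199.18826 + 67014.19071 + 718109.95937 = 991616.16799

€991616.17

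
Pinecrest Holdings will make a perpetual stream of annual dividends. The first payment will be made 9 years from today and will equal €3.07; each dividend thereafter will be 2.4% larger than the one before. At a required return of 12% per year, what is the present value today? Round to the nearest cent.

Value at end of year 8: C₁ / (r − g) = €3.07 / (0.12 − 0.024) = €31.9792
Discount to today: PV = €31.9792 / (1 + 0.12)^8 = €31.9792 / 2.475963 = €12.92

€12.92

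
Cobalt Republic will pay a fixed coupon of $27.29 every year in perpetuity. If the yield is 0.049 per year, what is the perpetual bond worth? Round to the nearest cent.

Level perpetuity: PV = C / r = $27.29 / 0.049 = $556.94

$556.94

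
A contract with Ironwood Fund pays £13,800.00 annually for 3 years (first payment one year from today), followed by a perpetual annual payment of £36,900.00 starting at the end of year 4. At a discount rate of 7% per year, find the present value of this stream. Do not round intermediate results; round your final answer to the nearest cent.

£466521.16

PV of 3-year annuity: £13,800.00 × [1 − (1+0.07)^−3] / 0.07 = 36215.56141
Perpetuity value at year 3: £36,900.00 / 0.07 = 527142.85714
PV of perpetuity: 527142.85714 / (1+0.07)^3 = 430305.59510
Total PV = 36215.56141 + 430305.59510 = 466521.15652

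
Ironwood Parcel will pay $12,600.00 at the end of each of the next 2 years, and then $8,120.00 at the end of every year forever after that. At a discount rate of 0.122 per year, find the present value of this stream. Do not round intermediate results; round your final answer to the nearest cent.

PV of 2-year annuity: $12,600.00 × [1 − (1+0.122)^−2] / 0.122 = 21238.81152
Perpetuity value at year 2: $8,120.00 / 0.122 = 66557.37705
PV of perpetuity: 66557.37705 / (1+0.122)^2 = 52870.14296
Total PV = 21238.81152 + 52870.14296 = 74108.95448

$74108.95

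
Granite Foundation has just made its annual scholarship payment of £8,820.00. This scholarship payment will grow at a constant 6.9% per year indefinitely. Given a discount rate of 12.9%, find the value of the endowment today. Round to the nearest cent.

£157143.00

D₁ = D₀ × (1 + g) = £8,820.00 × 1.069 = £9,428.5800
Growing perpetuity: P = D₁ / (r − g) = £9,428.5800 / (0.129 − 0.069) = £157,143.00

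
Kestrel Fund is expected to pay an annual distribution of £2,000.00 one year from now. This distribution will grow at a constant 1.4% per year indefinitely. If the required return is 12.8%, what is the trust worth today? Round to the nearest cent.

Growing perpetuity: P = D₁ / (r − g) = £2,000.0000 / (0.128 − 0.014) = £17,543.86

£17543.86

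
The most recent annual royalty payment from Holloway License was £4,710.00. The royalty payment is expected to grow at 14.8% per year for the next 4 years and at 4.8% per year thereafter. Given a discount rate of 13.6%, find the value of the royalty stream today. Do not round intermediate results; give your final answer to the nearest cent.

£77842.53

D_1 = 5407.08000
D_2 = 6207.32784
D_3 = 7126.01236
D_4 = 8180.66219
Terminal value at year 4: TV = D_4×(1+g_2)/(r−g_2) = 8573.33397/0.088 = 97424.24971
P_0 = D_1/(1+r)^1 + D_2/(1+r)^2 + D_3/(1+r)^3 + D_4/(1+r)^4 + TV/(1+r)^4
    = 4759.75352 + 4810.03261 + 4860.84281 + 4912.18974 + 58499.71420 = 77842.53289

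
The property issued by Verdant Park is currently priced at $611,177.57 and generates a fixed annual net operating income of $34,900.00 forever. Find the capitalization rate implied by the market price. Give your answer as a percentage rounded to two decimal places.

P = C/r ⇒ r = C/P = $34,900.00/$611,177.57 = 0.057103

5.71%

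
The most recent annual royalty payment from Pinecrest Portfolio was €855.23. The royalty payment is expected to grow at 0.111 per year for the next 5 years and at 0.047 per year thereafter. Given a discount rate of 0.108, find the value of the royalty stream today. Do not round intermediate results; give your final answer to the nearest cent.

D_1 = 950.16053
D_2 = 1055.62835
D_3 = 1172.80310
D_4 = 1302.98424
D_5 = 1447.61549
Terminal value at year 5: TV = D_5×(1+g_2)/(r−g_2) = 1515.65342/0.061 = 24846.77734
P_0 = D_1/(1+r)^1 + D_2/(1+r)^2 + D_3/(1+r)^3 + D_4/(1+r)^4 + D_5/(1+r)^5 + TV/(1+r)^5
    = 857.54560 + 859.86748 + 862.19564 + 864.53010 + 866.87089 + 14878.91512 = 19189.92484

€19189.92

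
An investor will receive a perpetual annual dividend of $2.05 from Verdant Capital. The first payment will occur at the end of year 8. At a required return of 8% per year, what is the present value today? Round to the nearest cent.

$14.95

Value at end of year 7: C / r = $2.05 / 0.08 = $25.6250
Discount to today: PV = $25.6250 / (1 + 0.08)^7 = $25.6250 / 1.713824 = $14.95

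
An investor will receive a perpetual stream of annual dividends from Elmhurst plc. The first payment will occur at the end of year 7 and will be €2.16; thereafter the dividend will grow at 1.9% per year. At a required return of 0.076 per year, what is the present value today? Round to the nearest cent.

€24.42

Value at end of year 6: C₁ / (r − g) = €2.16 / (0.076 − 0.019) = €37.8947
Discount to today: PV = €37.8947 / (1 + 0.076)^6 = €37.8947 / 1.551935 = €24.42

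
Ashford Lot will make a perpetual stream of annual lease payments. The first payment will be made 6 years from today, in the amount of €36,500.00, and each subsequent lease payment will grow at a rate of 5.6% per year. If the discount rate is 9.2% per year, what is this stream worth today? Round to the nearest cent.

Value at end of year 5: C₁ / (r − g) = €36,500.00 / (0.092 − 0.056) = €1,013,888.8889
Discount to today: PV = €1,013,888.8889 / (1 + 0.092)^5 = €1,013,888.8889 / 1.552792 = €652,945.86

€652945.86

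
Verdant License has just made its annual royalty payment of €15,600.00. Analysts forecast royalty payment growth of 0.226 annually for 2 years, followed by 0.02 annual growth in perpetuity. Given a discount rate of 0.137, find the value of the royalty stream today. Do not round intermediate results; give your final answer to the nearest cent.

D_1 = 19125.60000
D_2 = 23447.98560
Terminal value at year 2: TV = D_2×(1+g_2)/(r−g_2) = 23916.94531/0.117 = 204418.33600
P_0 = D_1/(1+r)^1 + D_2/(1+r)^2 + TV/(1+r)^2
    = 16821.10818 + 18137.80002 + 158124.41047 = 193083.31867

€193083.32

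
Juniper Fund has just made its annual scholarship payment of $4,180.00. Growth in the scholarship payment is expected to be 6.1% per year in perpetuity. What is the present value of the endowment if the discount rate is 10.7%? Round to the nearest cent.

D₁ = D₀ × (1 + g) = $4,180.00 × 1.061 = $4,434.9800
Growing perpetuity: P = D₁ / (r − g) = $4,434.9800 / (0.107 − 0.061) = $96,412.61

$96412.61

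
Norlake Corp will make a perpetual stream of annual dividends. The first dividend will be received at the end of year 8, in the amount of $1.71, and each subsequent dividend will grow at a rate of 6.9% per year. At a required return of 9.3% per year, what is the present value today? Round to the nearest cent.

$38.23

Value at end of year 7: C₁ / (r − g) = $1.71 / (0.093 − 0.069) = $71.2500
Discount to today: PV = $71.2500 / (1 + 0.093)^7 = $71.2500 / 1.863550 = $38.23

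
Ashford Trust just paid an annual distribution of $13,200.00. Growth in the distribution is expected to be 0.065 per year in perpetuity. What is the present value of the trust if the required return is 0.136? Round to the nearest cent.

D₁ = D₀ × (1 + g) = $13,200.00 × 1.065 = $14,058.0000
Growing perpetuity: P = D₁ / (r − g) = $14,058.0000 / (0.136 − 0.065) = $198,000.00

$198000.00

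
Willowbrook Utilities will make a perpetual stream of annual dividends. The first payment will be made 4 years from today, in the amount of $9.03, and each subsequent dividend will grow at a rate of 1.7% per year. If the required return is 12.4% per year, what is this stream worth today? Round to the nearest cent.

$59.43

Value at end of year 3: C₁ / (r − g) = $9.03 / (0.124 − 0.017) = $84.3925
Discount to today: PV = $84.3925 / (1 + 0.124)^3 = $84.3925 / 1.420035 = $59.43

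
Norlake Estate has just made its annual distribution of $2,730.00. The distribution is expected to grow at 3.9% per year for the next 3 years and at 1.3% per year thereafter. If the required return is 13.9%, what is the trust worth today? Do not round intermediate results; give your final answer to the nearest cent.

D_1 = 2836.47000
D_2 = 2947.09233
D_3 = 3062.02893
Terminal value at year 3: TV = D_3×(1+g_2)/(r−g_2) = 3101.83531/0.126 = 24617.74053
P_0 = D_1/(1+r)^1 + D_2/(1+r)^2 + D_3/(1+r)^3 + TV/(1+r)^3
    = 2490.31607 + 2271.67550 + 2072.23077 + 16660.07751 = 23494.29985

$23494.30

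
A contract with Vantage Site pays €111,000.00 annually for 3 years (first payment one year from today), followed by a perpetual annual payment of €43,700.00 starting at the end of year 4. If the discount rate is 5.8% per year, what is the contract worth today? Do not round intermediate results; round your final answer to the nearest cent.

PV of 3-year annuity: €111,000.00 × [1 − (1+0.058)^−3] / 0.058 = 297805.65914
Perpetuity value at year 3: €43,700.00 / 0.058 = 753448.27586
PV of perpetuity: 753448.27586 / (1+0.058)^3 = 636204.06591
Total PV = 297805.65914 + 636204.06591 = 934009.72505

€934009.73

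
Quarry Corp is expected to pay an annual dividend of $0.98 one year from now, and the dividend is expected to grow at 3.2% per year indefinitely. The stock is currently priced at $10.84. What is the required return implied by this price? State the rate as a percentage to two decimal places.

P = D₁/(r − g) ⇒ r = D₁/P + g = $0.9800/$10.84 + 0.032 = 0.090406 + 0.032 = 0.122406

12.24%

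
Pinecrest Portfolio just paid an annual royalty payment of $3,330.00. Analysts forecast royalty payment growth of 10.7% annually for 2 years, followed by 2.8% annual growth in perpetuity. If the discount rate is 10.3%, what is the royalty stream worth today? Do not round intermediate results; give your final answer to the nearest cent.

D_1 = 3686.31000
D_2 = 4080.74517
Terminal value at year 2: TV = D_2×(1+g_2)/(r−g_2) = 4195.00603/0.075 = 55933.41380
P_0 = D_1/(1+r)^1 + D_2/(1+r)^2 + TV/(1+r)^2
    = 3342.07616 + 3354.19611 + 45974.84796 = 52671.12022

$52671.12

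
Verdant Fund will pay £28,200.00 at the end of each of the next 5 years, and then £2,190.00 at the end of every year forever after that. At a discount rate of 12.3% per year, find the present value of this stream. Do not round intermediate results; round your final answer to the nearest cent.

£110872.45

PV of 5-year annuity: £28,200.00 × [1 − (1+0.123)^−5] / 0.123 = 100903.70931
Perpetuity value at year 5: £2,190.00 / 0.123 = 17804.87805
PV of perpetuity: 17804.87805 / (1+0.123)^5 = 9968.73892
Total PV = 100903.70931 + 9968.73892 = 110872.44823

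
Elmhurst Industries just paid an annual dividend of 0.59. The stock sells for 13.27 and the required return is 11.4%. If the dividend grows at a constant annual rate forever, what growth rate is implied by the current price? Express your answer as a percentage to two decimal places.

6.66%

P = D₀(1+g)/(r−g) ⇒ P(r−g) = D₀(1+g) ⇒ g(P+D₀) = P·r − D₀
g = (P·r − D₀)/(P + D₀) = (13.27×0.114 − 0.59) / (13.27 + 0.59) = 0.066579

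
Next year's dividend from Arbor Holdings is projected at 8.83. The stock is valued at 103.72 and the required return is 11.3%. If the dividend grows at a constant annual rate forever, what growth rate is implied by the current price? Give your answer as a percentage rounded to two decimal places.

2.79%

P = D₁/(r−g) ⇒ g = r − D₁/P = 0.113 − 8.83/103.72 = 0.027867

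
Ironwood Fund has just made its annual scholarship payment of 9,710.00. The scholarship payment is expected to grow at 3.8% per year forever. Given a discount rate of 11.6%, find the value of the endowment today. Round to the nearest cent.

D₁ = D₀ × (1 + g) = 9,710.00 × 1.038 = 10,078.9800
Growing perpetuity: P = D₁ / (r − g) = 10,078.9800 / (0.116 − 0.038) = 129,217.69

129217.69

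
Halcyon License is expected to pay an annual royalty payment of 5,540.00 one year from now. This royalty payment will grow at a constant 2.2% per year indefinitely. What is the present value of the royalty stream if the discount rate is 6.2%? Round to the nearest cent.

Growing perpetuity: P = D₁ / (r − g) = 5,540.0000 / (0.062 − 0.022) = 138,500.00

138500.00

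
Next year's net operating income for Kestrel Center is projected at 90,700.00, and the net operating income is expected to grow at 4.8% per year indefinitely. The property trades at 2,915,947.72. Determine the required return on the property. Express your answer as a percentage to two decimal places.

7.91%

P = D₁/(r − g) ⇒ r = D₁/P + g = 90,700.0000/2,915,947.72 + 0.048 = 0.031105 + 0.048 = 0.079105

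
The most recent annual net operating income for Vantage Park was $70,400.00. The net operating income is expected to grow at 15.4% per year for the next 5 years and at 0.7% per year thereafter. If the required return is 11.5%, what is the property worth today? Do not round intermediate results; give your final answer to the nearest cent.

$1170235.18

D_1 = 81241.60000
D_2 = 93752.80640
D_3 = 108190.73859
D_4 = 124852.11233
D_5 = 144079.33763
Terminal value at year 5: TV = D_5×(1+g_2)/(r−g_2) = 145087.89299/0.108 = 1343406.41657
P_0 = D_1/(1+r)^1 + D_2/(1+r)^2 + D_3/(1+r)^3 + D_4/(1+r)^4 + D_5/(1+r)^5 + TV/(1+r)^5
    = 72862.42152 + 75410.97259 + 78048.66580 + 80778.61914 + 83604.05963 + 779530.44485 = 1170235.18353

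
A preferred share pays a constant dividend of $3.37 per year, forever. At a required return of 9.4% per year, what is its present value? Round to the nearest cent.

Level perpetuity: PV = C / r = $3.37 / 0.094 = $35.85

$35.85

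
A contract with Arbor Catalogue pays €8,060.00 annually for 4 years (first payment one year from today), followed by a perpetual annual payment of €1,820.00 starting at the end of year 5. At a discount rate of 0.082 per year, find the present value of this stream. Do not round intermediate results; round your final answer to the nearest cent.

PV of 4-year annuity: €8,060.00 × [1 − (1+0.082)^−4] / 0.082 = 26577.32896
Perpetuity value at year 4: €1,820.00 / 0.082 = 22195.12195
PV of perpetuity: 22195.12195 / (1+0.082)^4 = 16193.78961
Total PV = 26577.32896 + 16193.78961 = 42771.11856

€42771.12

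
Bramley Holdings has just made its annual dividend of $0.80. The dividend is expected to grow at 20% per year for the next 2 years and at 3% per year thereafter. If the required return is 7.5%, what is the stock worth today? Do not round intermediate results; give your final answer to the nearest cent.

D_1 = 0.96000
D_2 = 1.15200
Terminal value at year 2: TV = D_2×(1+g_2)/(r−g_2) = 1.18656/0.045 = 26.36800
P_0 = D_1/(1+r)^1 + D_2/(1+r)^2 + TV/(1+r)^2
    = 0.89302 + 0.99686 + 22.81709 = 24.70698

$24.71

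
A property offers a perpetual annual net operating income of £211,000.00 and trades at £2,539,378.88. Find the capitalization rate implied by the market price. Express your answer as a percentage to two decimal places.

P = C/r ⇒ r = C/P = £211,000.00/£2,539,378.88 = 0.083091

8.31%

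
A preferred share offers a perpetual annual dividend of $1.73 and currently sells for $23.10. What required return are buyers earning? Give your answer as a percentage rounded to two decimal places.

7.49%

P = C/r ⇒ r = C/P = $1.73/$23.10 = 0.074892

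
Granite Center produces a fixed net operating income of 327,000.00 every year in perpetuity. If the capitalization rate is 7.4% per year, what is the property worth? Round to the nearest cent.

4418918.92

Level perpetuity: PV = C / r = 327,000.00 / 0.074 = 4,418,918.92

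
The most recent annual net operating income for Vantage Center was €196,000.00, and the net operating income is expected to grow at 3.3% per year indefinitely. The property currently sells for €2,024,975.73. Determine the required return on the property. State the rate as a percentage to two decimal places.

13.30%

D₁ = €196,000.00 × 1.033 = €202,468.0000
P = D₁/(r − g) ⇒ r = D₁/P + g = €202,468.0000/€2,024,975.73 + 0.033 = 0.099985 + 0.033 = 0.132985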